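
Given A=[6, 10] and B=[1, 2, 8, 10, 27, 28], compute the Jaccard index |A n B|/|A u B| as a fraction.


A intersect B = [10]
|A intersect B| = 1
A union B = [1, 2, 6, 8, 10, 27, 28]
|A union B| = 7
Jaccard = 1/7 = 1/7

1/7


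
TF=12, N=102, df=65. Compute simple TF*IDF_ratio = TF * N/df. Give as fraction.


TF * (N/df)
= 12 * (102/65)
= 12 * 102/65
= 1224/65

1224/65


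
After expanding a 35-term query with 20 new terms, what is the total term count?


Original terms: 35
Expansion terms: 20
Total = 35 + 20 = 55

55


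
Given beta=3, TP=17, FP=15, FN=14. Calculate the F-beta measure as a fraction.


P = TP/(TP+FP) = 17/32 = 17/32
R = TP/(TP+FN) = 17/31 = 17/31
beta^2 = 3^2 = 9
(1 + beta^2) = 10
Numerator = (1+beta^2)*P*R = 1445/496
Denominator = beta^2*P + R = 153/32 + 17/31 = 5287/992
F_beta = 170/311

170/311


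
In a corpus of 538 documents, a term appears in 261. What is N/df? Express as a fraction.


IDF ratio = N / df
= 538 / 261
= 538/261

538/261


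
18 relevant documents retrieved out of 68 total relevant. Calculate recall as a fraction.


Recall = retrieved_relevant / total_relevant
= 18 / 68
= 18 / (18 + 50)
= 9/34

9/34


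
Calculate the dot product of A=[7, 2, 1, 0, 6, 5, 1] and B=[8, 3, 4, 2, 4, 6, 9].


Dot product = sum of element-wise products
A[0]*B[0] = 7*8 = 56
A[1]*B[1] = 2*3 = 6
A[2]*B[2] = 1*4 = 4
A[3]*B[3] = 0*2 = 0
A[4]*B[4] = 6*4 = 24
A[5]*B[5] = 5*6 = 30
A[6]*B[6] = 1*9 = 9
Sum = 56 + 6 + 4 + 0 + 24 + 30 + 9 = 129

129


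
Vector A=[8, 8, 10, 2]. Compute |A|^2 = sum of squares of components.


|A|^2 = sum of squared components
A[0]^2 = 8^2 = 64
A[1]^2 = 8^2 = 64
A[2]^2 = 10^2 = 100
A[3]^2 = 2^2 = 4
Sum = 64 + 64 + 100 + 4 = 232

232


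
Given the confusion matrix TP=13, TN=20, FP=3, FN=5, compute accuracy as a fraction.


Accuracy = (TP + TN) / (TP + TN + FP + FN)
TP + TN = 13 + 20 = 33
Total = 13 + 20 + 3 + 5 = 41
Accuracy = 33 / 41 = 33/41

33/41


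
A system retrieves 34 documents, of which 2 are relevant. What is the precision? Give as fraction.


Precision = relevant_retrieved / total_retrieved
= 2 / 34
= 2 / (2 + 32)
= 1/17

1/17


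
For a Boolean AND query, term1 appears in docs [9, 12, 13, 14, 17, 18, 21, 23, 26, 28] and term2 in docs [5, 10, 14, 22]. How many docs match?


Boolean AND: find intersection of posting lists
term1 docs: [9, 12, 13, 14, 17, 18, 21, 23, 26, 28]
term2 docs: [5, 10, 14, 22]
Intersection: [14]
|intersection| = 1

1


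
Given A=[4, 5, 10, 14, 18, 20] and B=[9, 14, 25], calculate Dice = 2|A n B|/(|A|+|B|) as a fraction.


A intersect B = [14]
|A intersect B| = 1
|A| = 6, |B| = 3
Dice = 2*1 / (6+3)
= 2 / 9 = 2/9

2/9


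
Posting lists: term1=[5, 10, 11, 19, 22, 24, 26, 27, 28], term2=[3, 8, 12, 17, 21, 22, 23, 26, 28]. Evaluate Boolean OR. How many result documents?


Boolean OR: find union of posting lists
term1 docs: [5, 10, 11, 19, 22, 24, 26, 27, 28]
term2 docs: [3, 8, 12, 17, 21, 22, 23, 26, 28]
Union: [3, 5, 8, 10, 11, 12, 17, 19, 21, 22, 23, 24, 26, 27, 28]
|union| = 15

15


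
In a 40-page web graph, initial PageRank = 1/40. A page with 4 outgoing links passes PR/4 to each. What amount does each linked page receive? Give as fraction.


Initial PR = 1/40 = 1/40
Outlinks = 4
Contribution per link = PR / outlinks
= 1/40 / 4
= 1/160

1/160


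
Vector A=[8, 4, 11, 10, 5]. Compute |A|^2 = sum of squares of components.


|A|^2 = sum of squared components
A[0]^2 = 8^2 = 64
A[1]^2 = 4^2 = 16
A[2]^2 = 11^2 = 121
A[3]^2 = 10^2 = 100
A[4]^2 = 5^2 = 25
Sum = 64 + 16 + 121 + 100 + 25 = 326

326


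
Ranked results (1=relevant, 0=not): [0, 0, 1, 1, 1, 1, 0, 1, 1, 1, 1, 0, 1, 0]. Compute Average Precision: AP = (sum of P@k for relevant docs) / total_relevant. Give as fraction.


Computing P@k for each relevant position:
Position 1: not relevant
Position 2: not relevant
Position 3: relevant, P@3 = 1/3 = 1/3
Position 4: relevant, P@4 = 2/4 = 1/2
Position 5: relevant, P@5 = 3/5 = 3/5
Position 6: relevant, P@6 = 4/6 = 2/3
Position 7: not relevant
Position 8: relevant, P@8 = 5/8 = 5/8
Position 9: relevant, P@9 = 6/9 = 2/3
Position 10: relevant, P@10 = 7/10 = 7/10
Position 11: relevant, P@11 = 8/11 = 8/11
Position 12: not relevant
Position 13: relevant, P@13 = 9/13 = 9/13
Position 14: not relevant
Sum of P@k = 1/3 + 1/2 + 3/5 + 2/3 + 5/8 + 2/3 + 7/10 + 8/11 + 9/13 = 94573/17160
AP = 94573/17160 / 9 = 94573/154440

94573/154440


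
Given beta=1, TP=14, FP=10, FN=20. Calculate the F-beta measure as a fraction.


P = TP/(TP+FP) = 14/24 = 7/12
R = TP/(TP+FN) = 14/34 = 7/17
beta^2 = 1^2 = 1
(1 + beta^2) = 2
Numerator = (1+beta^2)*P*R = 49/102
Denominator = beta^2*P + R = 7/12 + 7/17 = 203/204
F_beta = 14/29

14/29


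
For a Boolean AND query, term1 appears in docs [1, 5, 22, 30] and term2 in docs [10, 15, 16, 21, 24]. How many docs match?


Boolean AND: find intersection of posting lists
term1 docs: [1, 5, 22, 30]
term2 docs: [10, 15, 16, 21, 24]
Intersection: []
|intersection| = 0

0


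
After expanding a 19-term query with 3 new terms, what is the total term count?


Original terms: 19
Expansion terms: 3
Total = 19 + 3 = 22

22


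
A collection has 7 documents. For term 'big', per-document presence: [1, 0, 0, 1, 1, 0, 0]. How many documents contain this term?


Checking each document for 'big':
Doc 1: present
Doc 2: absent
Doc 3: absent
Doc 4: present
Doc 5: present
Doc 6: absent
Doc 7: absent
df = sum of presences = 1 + 0 + 0 + 1 + 1 + 0 + 0 = 3

3


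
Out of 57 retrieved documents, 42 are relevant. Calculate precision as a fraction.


Precision = relevant_retrieved / total_retrieved
= 42 / 57
= 42 / (42 + 15)
= 14/19

14/19


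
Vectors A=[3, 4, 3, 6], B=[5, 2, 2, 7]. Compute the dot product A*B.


Dot product = sum of element-wise products
A[0]*B[0] = 3*5 = 15
A[1]*B[1] = 4*2 = 8
A[2]*B[2] = 3*2 = 6
A[3]*B[3] = 6*7 = 42
Sum = 15 + 8 + 6 + 42 = 71

71


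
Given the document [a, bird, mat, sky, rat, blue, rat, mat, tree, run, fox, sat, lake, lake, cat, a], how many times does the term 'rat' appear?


Document has 16 words
Scanning for 'rat':
Found at positions: [4, 6]
Count = 2

2


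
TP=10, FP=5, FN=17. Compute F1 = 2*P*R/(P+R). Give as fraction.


F1 = 2 * P * R / (P + R)
P = TP/(TP+FP) = 10/15 = 2/3
R = TP/(TP+FN) = 10/27 = 10/27
2 * P * R = 2 * 2/3 * 10/27 = 40/81
P + R = 2/3 + 10/27 = 28/27
F1 = 40/81 / 28/27 = 10/21

10/21


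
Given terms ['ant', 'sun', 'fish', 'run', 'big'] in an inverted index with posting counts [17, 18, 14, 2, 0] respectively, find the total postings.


Summing posting list sizes:
'ant': 17 postings
'sun': 18 postings
'fish': 14 postings
'run': 2 postings
'big': 0 postings
Total = 17 + 18 + 14 + 2 + 0 = 51

51


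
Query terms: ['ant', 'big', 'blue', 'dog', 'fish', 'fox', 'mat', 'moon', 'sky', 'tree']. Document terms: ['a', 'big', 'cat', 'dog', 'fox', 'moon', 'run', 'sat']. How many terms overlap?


Query terms: ['ant', 'big', 'blue', 'dog', 'fish', 'fox', 'mat', 'moon', 'sky', 'tree']
Document terms: ['a', 'big', 'cat', 'dog', 'fox', 'moon', 'run', 'sat']
Common terms: ['big', 'dog', 'fox', 'moon']
Overlap count = 4

4


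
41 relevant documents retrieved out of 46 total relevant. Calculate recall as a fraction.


Recall = retrieved_relevant / total_relevant
= 41 / 46
= 41 / (41 + 5)
= 41/46

41/46


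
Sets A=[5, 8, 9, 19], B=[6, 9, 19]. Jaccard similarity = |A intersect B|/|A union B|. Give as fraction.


A intersect B = [9, 19]
|A intersect B| = 2
A union B = [5, 6, 8, 9, 19]
|A union B| = 5
Jaccard = 2/5 = 2/5

2/5


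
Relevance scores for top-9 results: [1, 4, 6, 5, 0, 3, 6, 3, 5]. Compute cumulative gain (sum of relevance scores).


Cumulative Gain = sum of relevance scores
Position 1: rel=1, running sum=1
Position 2: rel=4, running sum=5
Position 3: rel=6, running sum=11
Position 4: rel=5, running sum=16
Position 5: rel=0, running sum=16
Position 6: rel=3, running sum=19
Position 7: rel=6, running sum=25
Position 8: rel=3, running sum=28
Position 9: rel=5, running sum=33
CG = 33

33


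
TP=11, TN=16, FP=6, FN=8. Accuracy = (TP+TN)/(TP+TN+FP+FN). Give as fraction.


Accuracy = (TP + TN) / (TP + TN + FP + FN)
TP + TN = 11 + 16 = 27
Total = 11 + 16 + 6 + 8 = 41
Accuracy = 27 / 41 = 27/41

27/41


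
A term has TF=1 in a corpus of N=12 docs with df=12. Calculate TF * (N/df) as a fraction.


TF * (N/df)
= 1 * (12/12)
= 1 * 1
= 1

1


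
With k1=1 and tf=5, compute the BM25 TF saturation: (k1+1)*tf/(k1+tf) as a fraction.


BM25 TF component = (k1+1)*tf / (k1+tf)
k1 = 1, tf = 5
Numerator = (1+1)*5 = 10
Denominator = 1 + 5 = 6
= 10/6 = 5/3

5/3


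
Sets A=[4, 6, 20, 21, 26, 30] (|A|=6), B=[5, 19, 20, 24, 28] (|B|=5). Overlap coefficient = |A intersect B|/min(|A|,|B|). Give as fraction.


A intersect B = [20]
|A intersect B| = 1
min(|A|, |B|) = min(6, 5) = 5
Overlap = 1 / 5 = 1/5

1/5


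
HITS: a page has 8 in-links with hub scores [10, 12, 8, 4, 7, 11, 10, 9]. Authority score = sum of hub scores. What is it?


Authority = sum of hub scores of in-linkers
In-link 1: hub score = 10
In-link 2: hub score = 12
In-link 3: hub score = 8
In-link 4: hub score = 4
In-link 5: hub score = 7
In-link 6: hub score = 11
In-link 7: hub score = 10
In-link 8: hub score = 9
Authority = 10 + 12 + 8 + 4 + 7 + 11 + 10 + 9 = 71

71


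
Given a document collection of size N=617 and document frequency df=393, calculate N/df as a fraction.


IDF ratio = N / df
= 617 / 393
= 617/393

617/393


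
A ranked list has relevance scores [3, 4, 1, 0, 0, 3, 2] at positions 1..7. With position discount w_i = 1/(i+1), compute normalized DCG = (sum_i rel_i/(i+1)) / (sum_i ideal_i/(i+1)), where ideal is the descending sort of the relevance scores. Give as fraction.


Position discount weights w_i = 1/(i+1) for i=1..7:
Weights = [1/2, 1/3, 1/4, 1/5, 1/6, 1/7, 1/8]
Actual relevance: [3, 4, 1, 0, 0, 3, 2]
DCG = 3/2 + 4/3 + 1/4 + 0/5 + 0/6 + 3/7 + 2/8 = 79/21
Ideal relevance (sorted desc): [4, 3, 3, 2, 1, 0, 0]
Ideal DCG = 4/2 + 3/3 + 3/4 + 2/5 + 1/6 + 0/7 + 0/8 = 259/60
nDCG = DCG / ideal_DCG = 79/21 / 259/60 = 1580/1813

1580/1813


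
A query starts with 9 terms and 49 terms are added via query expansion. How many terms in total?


Original terms: 9
Expansion terms: 49
Total = 9 + 49 = 58

58


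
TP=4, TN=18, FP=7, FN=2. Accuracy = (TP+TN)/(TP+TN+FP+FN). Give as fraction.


Accuracy = (TP + TN) / (TP + TN + FP + FN)
TP + TN = 4 + 18 = 22
Total = 4 + 18 + 7 + 2 = 31
Accuracy = 22 / 31 = 22/31

22/31


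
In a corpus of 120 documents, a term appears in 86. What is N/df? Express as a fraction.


IDF ratio = N / df
= 120 / 86
= 60/43

60/43


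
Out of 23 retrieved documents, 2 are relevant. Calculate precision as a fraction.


Precision = relevant_retrieved / total_retrieved
= 2 / 23
= 2 / (2 + 21)
= 2/23

2/23


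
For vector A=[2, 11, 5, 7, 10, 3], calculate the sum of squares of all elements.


|A|^2 = sum of squared components
A[0]^2 = 2^2 = 4
A[1]^2 = 11^2 = 121
A[2]^2 = 5^2 = 25
A[3]^2 = 7^2 = 49
A[4]^2 = 10^2 = 100
A[5]^2 = 3^2 = 9
Sum = 4 + 121 + 25 + 49 + 100 + 9 = 308

308


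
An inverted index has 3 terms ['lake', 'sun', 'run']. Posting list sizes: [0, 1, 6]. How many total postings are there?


Summing posting list sizes:
'lake': 0 postings
'sun': 1 postings
'run': 6 postings
Total = 0 + 1 + 6 = 7

7


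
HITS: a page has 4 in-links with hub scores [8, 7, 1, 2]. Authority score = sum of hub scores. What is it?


Authority = sum of hub scores of in-linkers
In-link 1: hub score = 8
In-link 2: hub score = 7
In-link 3: hub score = 1
In-link 4: hub score = 2
Authority = 8 + 7 + 1 + 2 = 18

18


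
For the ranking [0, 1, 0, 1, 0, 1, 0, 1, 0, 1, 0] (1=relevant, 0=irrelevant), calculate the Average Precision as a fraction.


Computing P@k for each relevant position:
Position 1: not relevant
Position 2: relevant, P@2 = 1/2 = 1/2
Position 3: not relevant
Position 4: relevant, P@4 = 2/4 = 1/2
Position 5: not relevant
Position 6: relevant, P@6 = 3/6 = 1/2
Position 7: not relevant
Position 8: relevant, P@8 = 4/8 = 1/2
Position 9: not relevant
Position 10: relevant, P@10 = 5/10 = 1/2
Position 11: not relevant
Sum of P@k = 1/2 + 1/2 + 1/2 + 1/2 + 1/2 = 5/2
AP = 5/2 / 5 = 1/2

1/2


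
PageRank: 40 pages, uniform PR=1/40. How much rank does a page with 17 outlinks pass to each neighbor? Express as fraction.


Initial PR = 1/40 = 1/40
Outlinks = 17
Contribution per link = PR / outlinks
= 1/40 / 17
= 1/680

1/680


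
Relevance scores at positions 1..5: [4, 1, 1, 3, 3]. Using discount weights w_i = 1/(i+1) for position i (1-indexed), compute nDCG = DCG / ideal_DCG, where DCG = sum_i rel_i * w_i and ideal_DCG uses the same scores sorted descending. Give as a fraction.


Position discount weights w_i = 1/(i+1) for i=1..5:
Weights = [1/2, 1/3, 1/4, 1/5, 1/6]
Actual relevance: [4, 1, 1, 3, 3]
DCG = 4/2 + 1/3 + 1/4 + 3/5 + 3/6 = 221/60
Ideal relevance (sorted desc): [4, 3, 3, 1, 1]
Ideal DCG = 4/2 + 3/3 + 3/4 + 1/5 + 1/6 = 247/60
nDCG = DCG / ideal_DCG = 221/60 / 247/60 = 17/19

17/19


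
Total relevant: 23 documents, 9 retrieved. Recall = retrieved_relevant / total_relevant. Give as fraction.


Recall = retrieved_relevant / total_relevant
= 9 / 23
= 9 / (9 + 14)
= 9/23

9/23


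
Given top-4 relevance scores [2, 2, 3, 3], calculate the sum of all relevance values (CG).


Cumulative Gain = sum of relevance scores
Position 1: rel=2, running sum=2
Position 2: rel=2, running sum=4
Position 3: rel=3, running sum=7
Position 4: rel=3, running sum=10
CG = 10

10


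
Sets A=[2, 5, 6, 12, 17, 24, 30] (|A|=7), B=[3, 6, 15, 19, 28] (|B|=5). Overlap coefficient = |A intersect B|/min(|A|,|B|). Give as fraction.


A intersect B = [6]
|A intersect B| = 1
min(|A|, |B|) = min(7, 5) = 5
Overlap = 1 / 5 = 1/5

1/5


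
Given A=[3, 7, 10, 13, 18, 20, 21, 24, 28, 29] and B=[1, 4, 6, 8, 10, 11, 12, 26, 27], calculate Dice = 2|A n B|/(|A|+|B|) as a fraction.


A intersect B = [10]
|A intersect B| = 1
|A| = 10, |B| = 9
Dice = 2*1 / (10+9)
= 2 / 19 = 2/19

2/19


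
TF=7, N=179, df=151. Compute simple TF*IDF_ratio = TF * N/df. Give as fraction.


TF * (N/df)
= 7 * (179/151)
= 7 * 179/151
= 1253/151

1253/151


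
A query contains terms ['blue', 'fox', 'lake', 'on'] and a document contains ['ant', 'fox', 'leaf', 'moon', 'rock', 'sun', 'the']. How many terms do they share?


Query terms: ['blue', 'fox', 'lake', 'on']
Document terms: ['ant', 'fox', 'leaf', 'moon', 'rock', 'sun', 'the']
Common terms: ['fox']
Overlap count = 1

1


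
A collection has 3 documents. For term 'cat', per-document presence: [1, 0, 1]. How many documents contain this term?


Checking each document for 'cat':
Doc 1: present
Doc 2: absent
Doc 3: present
df = sum of presences = 1 + 0 + 1 = 2

2


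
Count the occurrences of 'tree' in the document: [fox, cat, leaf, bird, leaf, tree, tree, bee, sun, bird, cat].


Document has 11 words
Scanning for 'tree':
Found at positions: [5, 6]
Count = 2

2


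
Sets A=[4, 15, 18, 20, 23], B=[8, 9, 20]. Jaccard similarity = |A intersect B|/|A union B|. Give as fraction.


A intersect B = [20]
|A intersect B| = 1
A union B = [4, 8, 9, 15, 18, 20, 23]
|A union B| = 7
Jaccard = 1/7 = 1/7

1/7


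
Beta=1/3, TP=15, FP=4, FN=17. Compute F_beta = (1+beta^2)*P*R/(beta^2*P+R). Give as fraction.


P = TP/(TP+FP) = 15/19 = 15/19
R = TP/(TP+FN) = 15/32 = 15/32
beta^2 = 1/3^2 = 1/9
(1 + beta^2) = 10/9
Numerator = (1+beta^2)*P*R = 125/304
Denominator = beta^2*P + R = 5/57 + 15/32 = 1015/1824
F_beta = 150/203

150/203


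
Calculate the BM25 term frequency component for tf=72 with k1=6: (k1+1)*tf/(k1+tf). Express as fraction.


BM25 TF component = (k1+1)*tf / (k1+tf)
k1 = 6, tf = 72
Numerator = (6+1)*72 = 504
Denominator = 6 + 72 = 78
= 504/78 = 84/13

84/13


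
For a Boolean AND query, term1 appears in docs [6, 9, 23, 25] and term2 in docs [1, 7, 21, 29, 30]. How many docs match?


Boolean AND: find intersection of posting lists
term1 docs: [6, 9, 23, 25]
term2 docs: [1, 7, 21, 29, 30]
Intersection: []
|intersection| = 0

0


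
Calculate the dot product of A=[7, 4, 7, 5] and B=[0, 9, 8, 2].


Dot product = sum of element-wise products
A[0]*B[0] = 7*0 = 0
A[1]*B[1] = 4*9 = 36
A[2]*B[2] = 7*8 = 56
A[3]*B[3] = 5*2 = 10
Sum = 0 + 36 + 56 + 10 = 102

102


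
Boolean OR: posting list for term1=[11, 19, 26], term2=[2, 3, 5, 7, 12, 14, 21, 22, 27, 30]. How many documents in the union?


Boolean OR: find union of posting lists
term1 docs: [11, 19, 26]
term2 docs: [2, 3, 5, 7, 12, 14, 21, 22, 27, 30]
Union: [2, 3, 5, 7, 11, 12, 14, 19, 21, 22, 26, 27, 30]
|union| = 13

13


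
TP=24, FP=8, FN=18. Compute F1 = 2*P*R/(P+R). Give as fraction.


F1 = 2 * P * R / (P + R)
P = TP/(TP+FP) = 24/32 = 3/4
R = TP/(TP+FN) = 24/42 = 4/7
2 * P * R = 2 * 3/4 * 4/7 = 6/7
P + R = 3/4 + 4/7 = 37/28
F1 = 6/7 / 37/28 = 24/37

24/37


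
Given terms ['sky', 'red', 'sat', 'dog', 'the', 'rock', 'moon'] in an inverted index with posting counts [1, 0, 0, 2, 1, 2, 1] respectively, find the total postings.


Summing posting list sizes:
'sky': 1 postings
'red': 0 postings
'sat': 0 postings
'dog': 2 postings
'the': 1 postings
'rock': 2 postings
'moon': 1 postings
Total = 1 + 0 + 0 + 2 + 1 + 2 + 1 = 7

7


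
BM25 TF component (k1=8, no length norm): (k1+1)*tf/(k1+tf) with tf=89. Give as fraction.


BM25 TF component = (k1+1)*tf / (k1+tf)
k1 = 8, tf = 89
Numerator = (8+1)*89 = 801
Denominator = 8 + 89 = 97
= 801/97 = 801/97

801/97


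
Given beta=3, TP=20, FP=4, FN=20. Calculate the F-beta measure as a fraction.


P = TP/(TP+FP) = 20/24 = 5/6
R = TP/(TP+FN) = 20/40 = 1/2
beta^2 = 3^2 = 9
(1 + beta^2) = 10
Numerator = (1+beta^2)*P*R = 25/6
Denominator = beta^2*P + R = 15/2 + 1/2 = 8
F_beta = 25/48

25/48


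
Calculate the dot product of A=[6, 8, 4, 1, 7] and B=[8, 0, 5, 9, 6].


Dot product = sum of element-wise products
A[0]*B[0] = 6*8 = 48
A[1]*B[1] = 8*0 = 0
A[2]*B[2] = 4*5 = 20
A[3]*B[3] = 1*9 = 9
A[4]*B[4] = 7*6 = 42
Sum = 48 + 0 + 20 + 9 + 42 = 119

119


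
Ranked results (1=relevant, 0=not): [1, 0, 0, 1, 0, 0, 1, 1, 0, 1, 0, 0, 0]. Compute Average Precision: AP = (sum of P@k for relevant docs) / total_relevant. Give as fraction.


Computing P@k for each relevant position:
Position 1: relevant, P@1 = 1/1 = 1
Position 2: not relevant
Position 3: not relevant
Position 4: relevant, P@4 = 2/4 = 1/2
Position 5: not relevant
Position 6: not relevant
Position 7: relevant, P@7 = 3/7 = 3/7
Position 8: relevant, P@8 = 4/8 = 1/2
Position 9: not relevant
Position 10: relevant, P@10 = 5/10 = 1/2
Position 11: not relevant
Position 12: not relevant
Position 13: not relevant
Sum of P@k = 1 + 1/2 + 3/7 + 1/2 + 1/2 = 41/14
AP = 41/14 / 5 = 41/70

41/70


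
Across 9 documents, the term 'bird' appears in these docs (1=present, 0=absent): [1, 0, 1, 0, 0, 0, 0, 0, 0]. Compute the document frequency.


Checking each document for 'bird':
Doc 1: present
Doc 2: absent
Doc 3: present
Doc 4: absent
Doc 5: absent
Doc 6: absent
Doc 7: absent
Doc 8: absent
Doc 9: absent
df = sum of presences = 1 + 0 + 1 + 0 + 0 + 0 + 0 + 0 + 0 = 2

2


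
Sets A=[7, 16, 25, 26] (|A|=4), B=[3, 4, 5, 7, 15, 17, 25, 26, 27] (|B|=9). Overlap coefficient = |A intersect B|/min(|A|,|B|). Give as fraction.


A intersect B = [7, 25, 26]
|A intersect B| = 3
min(|A|, |B|) = min(4, 9) = 4
Overlap = 3 / 4 = 3/4

3/4


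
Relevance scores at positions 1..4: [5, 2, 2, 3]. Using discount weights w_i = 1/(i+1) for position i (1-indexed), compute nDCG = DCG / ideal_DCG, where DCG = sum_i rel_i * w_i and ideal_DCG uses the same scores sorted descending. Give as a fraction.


Position discount weights w_i = 1/(i+1) for i=1..4:
Weights = [1/2, 1/3, 1/4, 1/5]
Actual relevance: [5, 2, 2, 3]
DCG = 5/2 + 2/3 + 2/4 + 3/5 = 64/15
Ideal relevance (sorted desc): [5, 3, 2, 2]
Ideal DCG = 5/2 + 3/3 + 2/4 + 2/5 = 22/5
nDCG = DCG / ideal_DCG = 64/15 / 22/5 = 32/33

32/33


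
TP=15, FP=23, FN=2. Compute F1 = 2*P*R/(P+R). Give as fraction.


F1 = 2 * P * R / (P + R)
P = TP/(TP+FP) = 15/38 = 15/38
R = TP/(TP+FN) = 15/17 = 15/17
2 * P * R = 2 * 15/38 * 15/17 = 225/323
P + R = 15/38 + 15/17 = 825/646
F1 = 225/323 / 825/646 = 6/11

6/11


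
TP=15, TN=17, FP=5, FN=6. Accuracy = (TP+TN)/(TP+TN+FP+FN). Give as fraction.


Accuracy = (TP + TN) / (TP + TN + FP + FN)
TP + TN = 15 + 17 = 32
Total = 15 + 17 + 5 + 6 = 43
Accuracy = 32 / 43 = 32/43

32/43


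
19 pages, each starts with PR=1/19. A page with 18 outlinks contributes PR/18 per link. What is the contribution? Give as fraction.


Initial PR = 1/19 = 1/19
Outlinks = 18
Contribution per link = PR / outlinks
= 1/19 / 18
= 1/342

1/342


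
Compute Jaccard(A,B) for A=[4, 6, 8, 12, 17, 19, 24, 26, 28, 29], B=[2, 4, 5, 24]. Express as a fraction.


A intersect B = [4, 24]
|A intersect B| = 2
A union B = [2, 4, 5, 6, 8, 12, 17, 19, 24, 26, 28, 29]
|A union B| = 12
Jaccard = 2/12 = 1/6

1/6


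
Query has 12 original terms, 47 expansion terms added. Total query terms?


Original terms: 12
Expansion terms: 47
Total = 12 + 47 = 59

59


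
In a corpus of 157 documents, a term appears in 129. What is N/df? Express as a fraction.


IDF ratio = N / df
= 157 / 129
= 157/129

157/129


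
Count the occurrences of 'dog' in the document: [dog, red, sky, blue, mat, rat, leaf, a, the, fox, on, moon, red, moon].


Document has 14 words
Scanning for 'dog':
Found at positions: [0]
Count = 1

1


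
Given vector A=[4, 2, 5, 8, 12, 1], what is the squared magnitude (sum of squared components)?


|A|^2 = sum of squared components
A[0]^2 = 4^2 = 16
A[1]^2 = 2^2 = 4
A[2]^2 = 5^2 = 25
A[3]^2 = 8^2 = 64
A[4]^2 = 12^2 = 144
A[5]^2 = 1^2 = 1
Sum = 16 + 4 + 25 + 64 + 144 + 1 = 254

254


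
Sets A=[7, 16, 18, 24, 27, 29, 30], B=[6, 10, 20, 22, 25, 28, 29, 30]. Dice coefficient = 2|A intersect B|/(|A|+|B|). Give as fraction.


A intersect B = [29, 30]
|A intersect B| = 2
|A| = 7, |B| = 8
Dice = 2*2 / (7+8)
= 4 / 15 = 4/15

4/15


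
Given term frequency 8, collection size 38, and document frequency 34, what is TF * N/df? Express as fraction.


TF * (N/df)
= 8 * (38/34)
= 8 * 19/17
= 152/17

152/17


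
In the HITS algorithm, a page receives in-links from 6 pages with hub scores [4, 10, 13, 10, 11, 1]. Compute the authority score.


Authority = sum of hub scores of in-linkers
In-link 1: hub score = 4
In-link 2: hub score = 10
In-link 3: hub score = 13
In-link 4: hub score = 10
In-link 5: hub score = 11
In-link 6: hub score = 1
Authority = 4 + 10 + 13 + 10 + 11 + 1 = 49

49


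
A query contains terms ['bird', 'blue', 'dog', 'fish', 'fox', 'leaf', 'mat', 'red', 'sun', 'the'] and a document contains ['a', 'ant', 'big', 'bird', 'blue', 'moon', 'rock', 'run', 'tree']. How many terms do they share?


Query terms: ['bird', 'blue', 'dog', 'fish', 'fox', 'leaf', 'mat', 'red', 'sun', 'the']
Document terms: ['a', 'ant', 'big', 'bird', 'blue', 'moon', 'rock', 'run', 'tree']
Common terms: ['bird', 'blue']
Overlap count = 2

2


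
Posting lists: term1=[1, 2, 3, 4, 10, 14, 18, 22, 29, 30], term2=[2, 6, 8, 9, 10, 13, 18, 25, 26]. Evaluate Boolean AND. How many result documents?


Boolean AND: find intersection of posting lists
term1 docs: [1, 2, 3, 4, 10, 14, 18, 22, 29, 30]
term2 docs: [2, 6, 8, 9, 10, 13, 18, 25, 26]
Intersection: [2, 10, 18]
|intersection| = 3

3


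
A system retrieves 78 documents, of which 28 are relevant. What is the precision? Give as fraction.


Precision = relevant_retrieved / total_retrieved
= 28 / 78
= 28 / (28 + 50)
= 14/39

14/39


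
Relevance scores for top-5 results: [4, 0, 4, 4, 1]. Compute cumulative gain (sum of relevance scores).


Cumulative Gain = sum of relevance scores
Position 1: rel=4, running sum=4
Position 2: rel=0, running sum=4
Position 3: rel=4, running sum=8
Position 4: rel=4, running sum=12
Position 5: rel=1, running sum=13
CG = 13

13


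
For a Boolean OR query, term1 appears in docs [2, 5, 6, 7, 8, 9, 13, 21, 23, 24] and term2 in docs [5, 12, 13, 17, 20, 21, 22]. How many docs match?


Boolean OR: find union of posting lists
term1 docs: [2, 5, 6, 7, 8, 9, 13, 21, 23, 24]
term2 docs: [5, 12, 13, 17, 20, 21, 22]
Union: [2, 5, 6, 7, 8, 9, 12, 13, 17, 20, 21, 22, 23, 24]
|union| = 14

14


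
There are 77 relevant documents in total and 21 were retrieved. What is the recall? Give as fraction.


Recall = retrieved_relevant / total_relevant
= 21 / 77
= 21 / (21 + 56)
= 3/11

3/11


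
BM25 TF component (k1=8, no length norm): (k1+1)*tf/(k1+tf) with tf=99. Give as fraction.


BM25 TF component = (k1+1)*tf / (k1+tf)
k1 = 8, tf = 99
Numerator = (8+1)*99 = 891
Denominator = 8 + 99 = 107
= 891/107 = 891/107

891/107


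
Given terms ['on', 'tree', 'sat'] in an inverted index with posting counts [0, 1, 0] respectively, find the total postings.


Summing posting list sizes:
'on': 0 postings
'tree': 1 postings
'sat': 0 postings
Total = 0 + 1 + 0 = 1

1


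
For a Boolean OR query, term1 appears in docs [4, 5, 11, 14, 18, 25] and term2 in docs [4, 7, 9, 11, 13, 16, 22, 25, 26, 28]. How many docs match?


Boolean OR: find union of posting lists
term1 docs: [4, 5, 11, 14, 18, 25]
term2 docs: [4, 7, 9, 11, 13, 16, 22, 25, 26, 28]
Union: [4, 5, 7, 9, 11, 13, 14, 16, 18, 22, 25, 26, 28]
|union| = 13

13


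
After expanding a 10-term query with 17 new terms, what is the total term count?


Original terms: 10
Expansion terms: 17
Total = 10 + 17 = 27

27


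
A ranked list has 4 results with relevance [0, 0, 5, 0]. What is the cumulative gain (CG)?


Cumulative Gain = sum of relevance scores
Position 1: rel=0, running sum=0
Position 2: rel=0, running sum=0
Position 3: rel=5, running sum=5
Position 4: rel=0, running sum=5
CG = 5

5


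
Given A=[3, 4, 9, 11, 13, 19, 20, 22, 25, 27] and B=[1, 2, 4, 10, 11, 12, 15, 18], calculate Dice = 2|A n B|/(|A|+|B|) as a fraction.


A intersect B = [4, 11]
|A intersect B| = 2
|A| = 10, |B| = 8
Dice = 2*2 / (10+8)
= 4 / 18 = 2/9

2/9


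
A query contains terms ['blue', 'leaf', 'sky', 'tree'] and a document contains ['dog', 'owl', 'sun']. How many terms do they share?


Query terms: ['blue', 'leaf', 'sky', 'tree']
Document terms: ['dog', 'owl', 'sun']
Common terms: []
Overlap count = 0

0


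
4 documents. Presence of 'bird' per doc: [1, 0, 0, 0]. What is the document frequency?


Checking each document for 'bird':
Doc 1: present
Doc 2: absent
Doc 3: absent
Doc 4: absent
df = sum of presences = 1 + 0 + 0 + 0 = 1

1


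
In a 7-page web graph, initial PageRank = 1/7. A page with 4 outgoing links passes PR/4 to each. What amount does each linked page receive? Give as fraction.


Initial PR = 1/7 = 1/7
Outlinks = 4
Contribution per link = PR / outlinks
= 1/7 / 4
= 1/28

1/28


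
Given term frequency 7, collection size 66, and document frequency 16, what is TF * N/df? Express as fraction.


TF * (N/df)
= 7 * (66/16)
= 7 * 33/8
= 231/8

231/8


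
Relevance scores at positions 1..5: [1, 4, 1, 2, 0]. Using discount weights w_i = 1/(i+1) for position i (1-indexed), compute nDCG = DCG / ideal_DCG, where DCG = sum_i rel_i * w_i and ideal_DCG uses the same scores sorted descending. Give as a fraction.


Position discount weights w_i = 1/(i+1) for i=1..5:
Weights = [1/2, 1/3, 1/4, 1/5, 1/6]
Actual relevance: [1, 4, 1, 2, 0]
DCG = 1/2 + 4/3 + 1/4 + 2/5 + 0/6 = 149/60
Ideal relevance (sorted desc): [4, 2, 1, 1, 0]
Ideal DCG = 4/2 + 2/3 + 1/4 + 1/5 + 0/6 = 187/60
nDCG = DCG / ideal_DCG = 149/60 / 187/60 = 149/187

149/187


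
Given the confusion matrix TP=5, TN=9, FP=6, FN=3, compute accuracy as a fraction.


Accuracy = (TP + TN) / (TP + TN + FP + FN)
TP + TN = 5 + 9 = 14
Total = 5 + 9 + 6 + 3 = 23
Accuracy = 14 / 23 = 14/23

14/23


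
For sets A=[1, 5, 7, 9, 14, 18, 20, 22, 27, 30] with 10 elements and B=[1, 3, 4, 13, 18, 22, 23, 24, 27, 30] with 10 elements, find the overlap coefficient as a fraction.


A intersect B = [1, 18, 22, 27, 30]
|A intersect B| = 5
min(|A|, |B|) = min(10, 10) = 10
Overlap = 5 / 10 = 1/2

1/2


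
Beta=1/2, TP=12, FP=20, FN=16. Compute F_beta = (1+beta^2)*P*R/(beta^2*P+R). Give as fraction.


P = TP/(TP+FP) = 12/32 = 3/8
R = TP/(TP+FN) = 12/28 = 3/7
beta^2 = 1/2^2 = 1/4
(1 + beta^2) = 5/4
Numerator = (1+beta^2)*P*R = 45/224
Denominator = beta^2*P + R = 3/32 + 3/7 = 117/224
F_beta = 5/13

5/13


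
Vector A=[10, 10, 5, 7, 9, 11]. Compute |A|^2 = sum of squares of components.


|A|^2 = sum of squared components
A[0]^2 = 10^2 = 100
A[1]^2 = 10^2 = 100
A[2]^2 = 5^2 = 25
A[3]^2 = 7^2 = 49
A[4]^2 = 9^2 = 81
A[5]^2 = 11^2 = 121
Sum = 100 + 100 + 25 + 49 + 81 + 121 = 476

476


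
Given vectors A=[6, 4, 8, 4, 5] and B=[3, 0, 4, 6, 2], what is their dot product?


Dot product = sum of element-wise products
A[0]*B[0] = 6*3 = 18
A[1]*B[1] = 4*0 = 0
A[2]*B[2] = 8*4 = 32
A[3]*B[3] = 4*6 = 24
A[4]*B[4] = 5*2 = 10
Sum = 18 + 0 + 32 + 24 + 10 = 84

84


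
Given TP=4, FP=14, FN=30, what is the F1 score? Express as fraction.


F1 = 2 * P * R / (P + R)
P = TP/(TP+FP) = 4/18 = 2/9
R = TP/(TP+FN) = 4/34 = 2/17
2 * P * R = 2 * 2/9 * 2/17 = 8/153
P + R = 2/9 + 2/17 = 52/153
F1 = 8/153 / 52/153 = 2/13

2/13


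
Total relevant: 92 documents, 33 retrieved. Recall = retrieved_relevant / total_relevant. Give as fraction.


Recall = retrieved_relevant / total_relevant
= 33 / 92
= 33 / (33 + 59)
= 33/92

33/92


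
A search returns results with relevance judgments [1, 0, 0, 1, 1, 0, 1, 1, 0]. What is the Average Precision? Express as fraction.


Computing P@k for each relevant position:
Position 1: relevant, P@1 = 1/1 = 1
Position 2: not relevant
Position 3: not relevant
Position 4: relevant, P@4 = 2/4 = 1/2
Position 5: relevant, P@5 = 3/5 = 3/5
Position 6: not relevant
Position 7: relevant, P@7 = 4/7 = 4/7
Position 8: relevant, P@8 = 5/8 = 5/8
Position 9: not relevant
Sum of P@k = 1 + 1/2 + 3/5 + 4/7 + 5/8 = 923/280
AP = 923/280 / 5 = 923/1400

923/1400


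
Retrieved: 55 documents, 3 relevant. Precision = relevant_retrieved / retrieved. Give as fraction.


Precision = relevant_retrieved / total_retrieved
= 3 / 55
= 3 / (3 + 52)
= 3/55

3/55


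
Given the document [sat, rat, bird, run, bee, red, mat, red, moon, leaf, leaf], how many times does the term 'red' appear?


Document has 11 words
Scanning for 'red':
Found at positions: [5, 7]
Count = 2

2


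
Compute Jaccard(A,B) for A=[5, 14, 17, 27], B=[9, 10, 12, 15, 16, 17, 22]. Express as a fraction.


A intersect B = [17]
|A intersect B| = 1
A union B = [5, 9, 10, 12, 14, 15, 16, 17, 22, 27]
|A union B| = 10
Jaccard = 1/10 = 1/10

1/10


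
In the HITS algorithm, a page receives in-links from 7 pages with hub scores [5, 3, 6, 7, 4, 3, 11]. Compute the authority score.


Authority = sum of hub scores of in-linkers
In-link 1: hub score = 5
In-link 2: hub score = 3
In-link 3: hub score = 6
In-link 4: hub score = 7
In-link 5: hub score = 4
In-link 6: hub score = 3
In-link 7: hub score = 11
Authority = 5 + 3 + 6 + 7 + 4 + 3 + 11 = 39

39


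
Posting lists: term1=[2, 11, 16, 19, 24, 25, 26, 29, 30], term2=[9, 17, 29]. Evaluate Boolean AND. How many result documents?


Boolean AND: find intersection of posting lists
term1 docs: [2, 11, 16, 19, 24, 25, 26, 29, 30]
term2 docs: [9, 17, 29]
Intersection: [29]
|intersection| = 1

1


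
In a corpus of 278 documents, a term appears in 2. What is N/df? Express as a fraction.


IDF ratio = N / df
= 278 / 2
= 139

139


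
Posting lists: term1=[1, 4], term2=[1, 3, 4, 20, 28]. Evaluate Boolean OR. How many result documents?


Boolean OR: find union of posting lists
term1 docs: [1, 4]
term2 docs: [1, 3, 4, 20, 28]
Union: [1, 3, 4, 20, 28]
|union| = 5

5


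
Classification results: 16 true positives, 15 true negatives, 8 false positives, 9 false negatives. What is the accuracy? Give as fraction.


Accuracy = (TP + TN) / (TP + TN + FP + FN)
TP + TN = 16 + 15 = 31
Total = 16 + 15 + 8 + 9 = 48
Accuracy = 31 / 48 = 31/48

31/48


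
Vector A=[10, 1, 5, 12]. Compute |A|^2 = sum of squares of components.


|A|^2 = sum of squared components
A[0]^2 = 10^2 = 100
A[1]^2 = 1^2 = 1
A[2]^2 = 5^2 = 25
A[3]^2 = 12^2 = 144
Sum = 100 + 1 + 25 + 144 = 270

270


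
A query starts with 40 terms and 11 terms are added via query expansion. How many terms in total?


Original terms: 40
Expansion terms: 11
Total = 40 + 11 = 51

51


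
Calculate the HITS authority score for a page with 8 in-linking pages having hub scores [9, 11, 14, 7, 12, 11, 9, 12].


Authority = sum of hub scores of in-linkers
In-link 1: hub score = 9
In-link 2: hub score = 11
In-link 3: hub score = 14
In-link 4: hub score = 7
In-link 5: hub score = 12
In-link 6: hub score = 11
In-link 7: hub score = 9
In-link 8: hub score = 12
Authority = 9 + 11 + 14 + 7 + 12 + 11 + 9 + 12 = 85

85


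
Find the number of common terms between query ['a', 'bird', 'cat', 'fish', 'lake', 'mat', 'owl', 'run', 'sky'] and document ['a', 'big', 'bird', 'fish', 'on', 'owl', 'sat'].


Query terms: ['a', 'bird', 'cat', 'fish', 'lake', 'mat', 'owl', 'run', 'sky']
Document terms: ['a', 'big', 'bird', 'fish', 'on', 'owl', 'sat']
Common terms: ['a', 'bird', 'fish', 'owl']
Overlap count = 4

4


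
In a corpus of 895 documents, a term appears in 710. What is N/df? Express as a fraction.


IDF ratio = N / df
= 895 / 710
= 179/142

179/142


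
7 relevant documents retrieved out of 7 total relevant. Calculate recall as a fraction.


Recall = retrieved_relevant / total_relevant
= 7 / 7
= 7 / (7 + 0)
= 1

1


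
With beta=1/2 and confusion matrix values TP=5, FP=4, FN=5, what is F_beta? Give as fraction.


P = TP/(TP+FP) = 5/9 = 5/9
R = TP/(TP+FN) = 5/10 = 1/2
beta^2 = 1/2^2 = 1/4
(1 + beta^2) = 5/4
Numerator = (1+beta^2)*P*R = 25/72
Denominator = beta^2*P + R = 5/36 + 1/2 = 23/36
F_beta = 25/46

25/46


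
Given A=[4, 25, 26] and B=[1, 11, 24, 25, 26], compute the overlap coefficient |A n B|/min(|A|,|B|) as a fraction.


A intersect B = [25, 26]
|A intersect B| = 2
min(|A|, |B|) = min(3, 5) = 3
Overlap = 2 / 3 = 2/3

2/3


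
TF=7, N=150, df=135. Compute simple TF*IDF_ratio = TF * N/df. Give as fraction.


TF * (N/df)
= 7 * (150/135)
= 7 * 10/9
= 70/9

70/9


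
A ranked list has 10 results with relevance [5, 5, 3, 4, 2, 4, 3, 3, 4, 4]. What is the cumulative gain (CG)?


Cumulative Gain = sum of relevance scores
Position 1: rel=5, running sum=5
Position 2: rel=5, running sum=10
Position 3: rel=3, running sum=13
Position 4: rel=4, running sum=17
Position 5: rel=2, running sum=19
Position 6: rel=4, running sum=23
Position 7: rel=3, running sum=26
Position 8: rel=3, running sum=29
Position 9: rel=4, running sum=33
Position 10: rel=4, running sum=37
CG = 37

37


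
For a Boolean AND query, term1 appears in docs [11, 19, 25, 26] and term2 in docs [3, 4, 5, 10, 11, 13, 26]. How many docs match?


Boolean AND: find intersection of posting lists
term1 docs: [11, 19, 25, 26]
term2 docs: [3, 4, 5, 10, 11, 13, 26]
Intersection: [11, 26]
|intersection| = 2

2


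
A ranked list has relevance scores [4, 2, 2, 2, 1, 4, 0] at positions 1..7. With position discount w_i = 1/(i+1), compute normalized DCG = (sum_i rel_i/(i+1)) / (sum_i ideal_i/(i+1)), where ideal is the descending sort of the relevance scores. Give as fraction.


Position discount weights w_i = 1/(i+1) for i=1..7:
Weights = [1/2, 1/3, 1/4, 1/5, 1/6, 1/7, 1/8]
Actual relevance: [4, 2, 2, 2, 1, 4, 0]
DCG = 4/2 + 2/3 + 2/4 + 2/5 + 1/6 + 4/7 + 0/8 = 452/105
Ideal relevance (sorted desc): [4, 4, 2, 2, 2, 1, 0]
Ideal DCG = 4/2 + 4/3 + 2/4 + 2/5 + 2/6 + 1/7 + 0/8 = 989/210
nDCG = DCG / ideal_DCG = 452/105 / 989/210 = 904/989

904/989


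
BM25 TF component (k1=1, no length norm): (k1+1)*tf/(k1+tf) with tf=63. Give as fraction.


BM25 TF component = (k1+1)*tf / (k1+tf)
k1 = 1, tf = 63
Numerator = (1+1)*63 = 126
Denominator = 1 + 63 = 64
= 126/64 = 63/32

63/32


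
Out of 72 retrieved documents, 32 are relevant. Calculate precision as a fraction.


Precision = relevant_retrieved / total_retrieved
= 32 / 72
= 32 / (32 + 40)
= 4/9

4/9


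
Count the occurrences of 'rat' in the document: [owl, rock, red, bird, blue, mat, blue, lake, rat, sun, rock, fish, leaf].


Document has 13 words
Scanning for 'rat':
Found at positions: [8]
Count = 1

1


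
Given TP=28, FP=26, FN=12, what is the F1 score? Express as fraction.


F1 = 2 * P * R / (P + R)
P = TP/(TP+FP) = 28/54 = 14/27
R = TP/(TP+FN) = 28/40 = 7/10
2 * P * R = 2 * 14/27 * 7/10 = 98/135
P + R = 14/27 + 7/10 = 329/270
F1 = 98/135 / 329/270 = 28/47

28/47


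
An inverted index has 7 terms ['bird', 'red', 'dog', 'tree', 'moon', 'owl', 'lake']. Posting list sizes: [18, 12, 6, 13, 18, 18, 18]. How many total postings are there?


Summing posting list sizes:
'bird': 18 postings
'red': 12 postings
'dog': 6 postings
'tree': 13 postings
'moon': 18 postings
'owl': 18 postings
'lake': 18 postings
Total = 18 + 12 + 6 + 13 + 18 + 18 + 18 = 103

103


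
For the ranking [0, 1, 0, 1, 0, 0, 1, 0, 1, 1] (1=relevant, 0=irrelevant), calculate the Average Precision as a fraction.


Computing P@k for each relevant position:
Position 1: not relevant
Position 2: relevant, P@2 = 1/2 = 1/2
Position 3: not relevant
Position 4: relevant, P@4 = 2/4 = 1/2
Position 5: not relevant
Position 6: not relevant
Position 7: relevant, P@7 = 3/7 = 3/7
Position 8: not relevant
Position 9: relevant, P@9 = 4/9 = 4/9
Position 10: relevant, P@10 = 5/10 = 1/2
Sum of P@k = 1/2 + 1/2 + 3/7 + 4/9 + 1/2 = 299/126
AP = 299/126 / 5 = 299/630

299/630


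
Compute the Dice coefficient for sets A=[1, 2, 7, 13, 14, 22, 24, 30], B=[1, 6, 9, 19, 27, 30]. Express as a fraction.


A intersect B = [1, 30]
|A intersect B| = 2
|A| = 8, |B| = 6
Dice = 2*2 / (8+6)
= 4 / 14 = 2/7

2/7


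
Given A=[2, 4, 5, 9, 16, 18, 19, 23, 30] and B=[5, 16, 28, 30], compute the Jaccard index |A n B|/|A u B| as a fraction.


A intersect B = [5, 16, 30]
|A intersect B| = 3
A union B = [2, 4, 5, 9, 16, 18, 19, 23, 28, 30]
|A union B| = 10
Jaccard = 3/10 = 3/10

3/10


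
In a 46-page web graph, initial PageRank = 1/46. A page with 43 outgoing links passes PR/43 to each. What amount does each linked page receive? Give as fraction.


Initial PR = 1/46 = 1/46
Outlinks = 43
Contribution per link = PR / outlinks
= 1/46 / 43
= 1/1978

1/1978


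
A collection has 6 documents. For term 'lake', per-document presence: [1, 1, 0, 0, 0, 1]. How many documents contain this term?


Checking each document for 'lake':
Doc 1: present
Doc 2: present
Doc 3: absent
Doc 4: absent
Doc 5: absent
Doc 6: present
df = sum of presences = 1 + 1 + 0 + 0 + 0 + 1 = 3

3


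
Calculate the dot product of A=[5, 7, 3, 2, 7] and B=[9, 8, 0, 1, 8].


Dot product = sum of element-wise products
A[0]*B[0] = 5*9 = 45
A[1]*B[1] = 7*8 = 56
A[2]*B[2] = 3*0 = 0
A[3]*B[3] = 2*1 = 2
A[4]*B[4] = 7*8 = 56
Sum = 45 + 56 + 0 + 2 + 56 = 159

159


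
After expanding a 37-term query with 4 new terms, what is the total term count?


Original terms: 37
Expansion terms: 4
Total = 37 + 4 = 41

41


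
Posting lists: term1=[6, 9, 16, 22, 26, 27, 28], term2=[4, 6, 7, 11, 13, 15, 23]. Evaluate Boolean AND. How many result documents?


Boolean AND: find intersection of posting lists
term1 docs: [6, 9, 16, 22, 26, 27, 28]
term2 docs: [4, 6, 7, 11, 13, 15, 23]
Intersection: [6]
|intersection| = 1

1


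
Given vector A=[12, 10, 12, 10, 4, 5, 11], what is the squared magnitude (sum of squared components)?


|A|^2 = sum of squared components
A[0]^2 = 12^2 = 144
A[1]^2 = 10^2 = 100
A[2]^2 = 12^2 = 144
A[3]^2 = 10^2 = 100
A[4]^2 = 4^2 = 16
A[5]^2 = 5^2 = 25
A[6]^2 = 11^2 = 121
Sum = 144 + 100 + 144 + 100 + 16 + 25 + 121 = 650

650


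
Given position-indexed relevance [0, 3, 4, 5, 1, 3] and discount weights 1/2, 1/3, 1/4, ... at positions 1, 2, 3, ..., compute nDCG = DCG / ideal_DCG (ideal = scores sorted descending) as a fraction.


Position discount weights w_i = 1/(i+1) for i=1..6:
Weights = [1/2, 1/3, 1/4, 1/5, 1/6, 1/7]
Actual relevance: [0, 3, 4, 5, 1, 3]
DCG = 0/2 + 3/3 + 4/4 + 5/5 + 1/6 + 3/7 = 151/42
Ideal relevance (sorted desc): [5, 4, 3, 3, 1, 0]
Ideal DCG = 5/2 + 4/3 + 3/4 + 3/5 + 1/6 + 0/7 = 107/20
nDCG = DCG / ideal_DCG = 151/42 / 107/20 = 1510/2247

1510/2247
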